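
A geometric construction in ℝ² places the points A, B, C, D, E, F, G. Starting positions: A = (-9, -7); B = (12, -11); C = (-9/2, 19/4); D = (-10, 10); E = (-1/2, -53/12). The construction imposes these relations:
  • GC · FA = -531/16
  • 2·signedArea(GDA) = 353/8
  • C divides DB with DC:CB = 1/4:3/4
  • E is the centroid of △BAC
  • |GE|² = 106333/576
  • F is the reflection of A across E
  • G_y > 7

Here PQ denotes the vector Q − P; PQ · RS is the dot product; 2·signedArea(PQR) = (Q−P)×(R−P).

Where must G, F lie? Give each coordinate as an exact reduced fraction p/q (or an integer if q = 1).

F = (8, -11/6)
G = (-29/4, 59/8)

1. G_x = -29/4  [line 17·x + 1·y + 927/8 = 0 ∩ |GE|² = 106333/576]
2. G_y = 59/8  [line 17·x + 1·y + 927/8 = 0 ∩ |GE|² = 106333/576]
   → G = (-29/4, 59/8)
3. F_x = 8  [F is the reflection of A across E]
4. F_y = -11/6  [F is the reflection of A across E]
   → F = (8, -11/6)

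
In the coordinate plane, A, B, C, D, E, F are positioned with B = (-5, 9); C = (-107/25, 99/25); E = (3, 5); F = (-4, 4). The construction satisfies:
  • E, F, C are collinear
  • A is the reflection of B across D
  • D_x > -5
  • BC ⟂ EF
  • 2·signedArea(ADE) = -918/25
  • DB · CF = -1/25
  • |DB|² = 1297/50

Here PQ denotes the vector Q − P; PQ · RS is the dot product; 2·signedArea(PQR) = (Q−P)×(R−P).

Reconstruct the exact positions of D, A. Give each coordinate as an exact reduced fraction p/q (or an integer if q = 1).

A = (-82/25, -26/25)
D = (-207/50, 199/50)

1. D_x = -207/50  [line -7/25·x + -1/25·y + -1 = 0 ∩ |DB|² = 1297/50]
2. D_y = 199/50  [line -7/25·x + -1/25·y + -1 = 0 ∩ |DB|² = 1297/50]
   → D = (-207/50, 199/50)
3. A_x = -82/25  [A is the reflection of B across D]
4. A_y = -26/25  [A is the reflection of B across D]
   → A = (-82/25, -26/25)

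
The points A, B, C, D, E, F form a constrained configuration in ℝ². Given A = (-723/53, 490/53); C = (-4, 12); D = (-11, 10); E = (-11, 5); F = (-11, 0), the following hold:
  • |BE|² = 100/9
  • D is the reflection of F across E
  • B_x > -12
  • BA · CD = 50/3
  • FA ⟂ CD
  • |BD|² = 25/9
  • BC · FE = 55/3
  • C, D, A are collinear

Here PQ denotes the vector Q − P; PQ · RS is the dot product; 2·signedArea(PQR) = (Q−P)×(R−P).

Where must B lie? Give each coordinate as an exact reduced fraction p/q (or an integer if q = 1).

1. B_x = -11  [BC · FE = 55/3 ∩ BA · CD = 50/3]
2. B_y = 25/3  [BC · FE = 55/3 ∩ BA · CD = 50/3]
   → B = (-11, 25/3)

B = (-11, 25/3)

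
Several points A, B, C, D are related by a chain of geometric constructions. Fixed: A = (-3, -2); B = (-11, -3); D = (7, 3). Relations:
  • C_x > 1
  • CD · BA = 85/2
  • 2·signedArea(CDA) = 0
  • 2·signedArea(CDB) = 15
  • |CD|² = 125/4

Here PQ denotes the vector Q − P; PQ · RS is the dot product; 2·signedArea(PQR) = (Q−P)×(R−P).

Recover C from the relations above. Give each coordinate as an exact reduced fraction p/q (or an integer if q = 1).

1. C_x = 2  [2·signedArea(CDA) = 0 ∩ 2·signedArea(CDB) = 15]
2. C_y = 1/2  [2·signedArea(CDA) = 0 ∩ 2·signedArea(CDB) = 15]
   → C = (2, 1/2)

C = (2, 1/2)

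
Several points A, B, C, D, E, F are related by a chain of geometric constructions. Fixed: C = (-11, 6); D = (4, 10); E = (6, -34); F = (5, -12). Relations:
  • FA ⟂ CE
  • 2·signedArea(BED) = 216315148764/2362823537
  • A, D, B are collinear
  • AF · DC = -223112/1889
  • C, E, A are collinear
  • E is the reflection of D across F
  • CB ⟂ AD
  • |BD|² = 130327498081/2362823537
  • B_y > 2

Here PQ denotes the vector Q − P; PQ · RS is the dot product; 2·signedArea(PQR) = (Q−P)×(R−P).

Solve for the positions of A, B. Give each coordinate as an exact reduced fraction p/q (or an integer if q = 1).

1. A_x = -3915/1889  [C, E, A are collinear ∩ FA ⟂ CE]
2. A_y = -28346/1889  [C, E, A are collinear ∩ FA ⟂ CE]
   → A = (-3915/1889, -28346/1889)
3. B_x = 5310159909/2362823537  [A, D, B are collinear ∩ CB ⟂ AD]
4. B_y = 6575614246/2362823537  [A, D, B are collinear ∩ CB ⟂ AD]
   → B = (5310159909/2362823537, 6575614246/2362823537)

A = (-3915/1889, -28346/1889)
B = (5310159909/2362823537, 6575614246/2362823537)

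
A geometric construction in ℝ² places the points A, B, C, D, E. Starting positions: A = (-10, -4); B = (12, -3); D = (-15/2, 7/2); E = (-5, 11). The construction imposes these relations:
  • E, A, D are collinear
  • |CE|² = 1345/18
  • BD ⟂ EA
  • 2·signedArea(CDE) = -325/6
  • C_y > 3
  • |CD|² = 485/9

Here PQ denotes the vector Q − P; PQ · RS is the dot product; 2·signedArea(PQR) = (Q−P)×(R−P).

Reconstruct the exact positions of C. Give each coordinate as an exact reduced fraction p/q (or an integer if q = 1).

1. C_x = -1/6  [line -15/2·x + 5/2·y + -65/6 = 0 ∩ |CD|² = 485/9]
2. C_y = 23/6  [line -15/2·x + 5/2·y + -65/6 = 0 ∩ |CD|² = 485/9]
   → C = (-1/6, 23/6)

C = (-1/6, 23/6)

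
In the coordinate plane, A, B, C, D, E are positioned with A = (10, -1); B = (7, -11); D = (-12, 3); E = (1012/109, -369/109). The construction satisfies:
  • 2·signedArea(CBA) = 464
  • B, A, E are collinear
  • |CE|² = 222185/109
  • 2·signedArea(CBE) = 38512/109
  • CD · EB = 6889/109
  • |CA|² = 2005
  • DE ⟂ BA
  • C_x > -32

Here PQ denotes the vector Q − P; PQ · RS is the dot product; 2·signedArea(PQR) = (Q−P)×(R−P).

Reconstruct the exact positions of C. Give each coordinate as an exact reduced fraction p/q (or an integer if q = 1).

1. C_x = -31  [2·signedArea(CBA) = 464 ∩ CD · EB = 6889/109]
2. C_y = 17  [2·signedArea(CBA) = 464 ∩ CD · EB = 6889/109]
   → C = (-31, 17)

C = (-31, 17)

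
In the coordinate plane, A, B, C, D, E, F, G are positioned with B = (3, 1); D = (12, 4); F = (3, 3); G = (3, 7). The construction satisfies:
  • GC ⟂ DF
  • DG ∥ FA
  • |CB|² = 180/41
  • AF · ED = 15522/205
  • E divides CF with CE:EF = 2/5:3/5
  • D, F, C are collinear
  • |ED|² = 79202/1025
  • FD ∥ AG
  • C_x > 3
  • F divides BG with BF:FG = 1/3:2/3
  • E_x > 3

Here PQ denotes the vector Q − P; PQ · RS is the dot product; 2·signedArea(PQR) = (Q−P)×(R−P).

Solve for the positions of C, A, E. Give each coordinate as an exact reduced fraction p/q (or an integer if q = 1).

A = (-6, 6)
C = (141/41, 125/41)
E = (669/205, 621/205)

1. C_x = 141/41  [D, F, C are collinear ∩ GC ⟂ DF]
2. C_y = 125/41  [D, F, C are collinear ∩ GC ⟂ DF]
   → C = (141/41, 125/41)
3. A_x = -6  [FD ∥ AG ∩ DG ∥ FA]
4. A_y = 6  [FD ∥ AG ∩ DG ∥ FA]
   → A = (-6, 6)
5. E_x = 669/205  [E divides CF with CE:EF = 2/5:3/5]
6. E_y = 621/205  [E divides CF with CE:EF = 2/5:3/5]
   → E = (669/205, 621/205)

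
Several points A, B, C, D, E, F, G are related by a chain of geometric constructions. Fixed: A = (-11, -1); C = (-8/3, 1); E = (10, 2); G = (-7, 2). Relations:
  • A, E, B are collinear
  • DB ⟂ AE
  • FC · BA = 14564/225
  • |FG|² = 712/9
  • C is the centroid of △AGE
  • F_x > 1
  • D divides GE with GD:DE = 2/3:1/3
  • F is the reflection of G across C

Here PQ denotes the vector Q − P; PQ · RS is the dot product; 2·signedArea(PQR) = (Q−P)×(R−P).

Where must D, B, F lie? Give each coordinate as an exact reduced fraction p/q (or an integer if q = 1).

1. D_x = 13/3  [D divides GE with GD:DE = 2/3:1/3]
2. D_y = 2  [D divides GE with GD:DE = 2/3:1/3]
   → D = (13/3, 2)
3. B_x = 667/150  [A, E, B are collinear ∩ DB ⟂ AE]
4. B_y = 181/150  [A, E, B are collinear ∩ DB ⟂ AE]
   → B = (667/150, 181/150)
5. F_x = 5/3  [F is the reflection of G across C]
6. F_y = 0  [F is the reflection of G across C]
   → F = (5/3, 0)

B = (667/150, 181/150)
D = (13/3, 2)
F = (5/3, 0)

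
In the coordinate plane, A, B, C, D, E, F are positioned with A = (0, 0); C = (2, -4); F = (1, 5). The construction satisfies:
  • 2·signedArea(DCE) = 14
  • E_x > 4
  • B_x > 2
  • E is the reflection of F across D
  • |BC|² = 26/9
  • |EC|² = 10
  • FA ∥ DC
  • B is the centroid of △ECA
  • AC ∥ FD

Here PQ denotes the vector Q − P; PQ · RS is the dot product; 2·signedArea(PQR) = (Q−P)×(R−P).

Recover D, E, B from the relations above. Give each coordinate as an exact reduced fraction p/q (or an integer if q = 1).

B = (7/3, -7/3)
D = (3, 1)
E = (5, -3)

1. D_x = 3  [FA ∥ DC ∩ AC ∥ FD]
2. D_y = 1  [FA ∥ DC ∩ AC ∥ FD]
   → D = (3, 1)
3. E_x = 5  [E is the reflection of F across D]
4. E_y = -3  [E is the reflection of F across D]
   → E = (5, -3)
5. B_x = 7/3  [B is the centroid of △ECA]
6. B_y = -7/3  [B is the centroid of △ECA]
   → B = (7/3, -7/3)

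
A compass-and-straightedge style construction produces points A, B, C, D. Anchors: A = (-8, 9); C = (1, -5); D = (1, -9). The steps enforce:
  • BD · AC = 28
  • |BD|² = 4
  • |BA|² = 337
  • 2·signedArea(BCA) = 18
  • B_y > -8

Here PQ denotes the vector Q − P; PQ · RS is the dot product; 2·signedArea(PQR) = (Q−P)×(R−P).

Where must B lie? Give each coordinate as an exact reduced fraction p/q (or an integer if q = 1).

1. B_x = 1  [BD · AC = 28 ∩ 2·signedArea(BCA) = 18]
2. B_y = -7  [BD · AC = 28 ∩ 2·signedArea(BCA) = 18]
   → B = (1, -7)

B = (1, -7)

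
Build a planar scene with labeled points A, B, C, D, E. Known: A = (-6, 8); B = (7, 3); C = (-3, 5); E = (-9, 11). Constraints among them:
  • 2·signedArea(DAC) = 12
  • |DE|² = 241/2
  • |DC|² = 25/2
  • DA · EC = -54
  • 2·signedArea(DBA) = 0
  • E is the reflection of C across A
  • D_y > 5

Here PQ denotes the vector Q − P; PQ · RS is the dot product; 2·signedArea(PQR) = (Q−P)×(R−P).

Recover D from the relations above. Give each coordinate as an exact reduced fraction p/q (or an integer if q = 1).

D = (1/2, 11/2)

1. D_x = 1/2  [2·signedArea(DBA) = 0 ∩ DA · EC = -54]
2. D_y = 11/2  [2·signedArea(DBA) = 0 ∩ DA · EC = -54]
   → D = (1/2, 11/2)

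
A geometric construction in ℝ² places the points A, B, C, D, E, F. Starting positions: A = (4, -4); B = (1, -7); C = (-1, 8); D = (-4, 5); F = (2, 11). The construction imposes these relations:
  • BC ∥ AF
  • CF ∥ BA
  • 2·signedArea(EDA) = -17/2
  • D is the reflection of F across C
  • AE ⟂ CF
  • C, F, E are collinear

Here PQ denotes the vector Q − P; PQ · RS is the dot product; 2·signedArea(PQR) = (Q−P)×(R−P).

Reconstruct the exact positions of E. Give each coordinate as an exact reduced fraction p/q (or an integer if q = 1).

1. E_x = -9/2  [C, F, E are collinear ∩ AE ⟂ CF]
2. E_y = 9/2  [C, F, E are collinear ∩ AE ⟂ CF]
   → E = (-9/2, 9/2)

E = (-9/2, 9/2)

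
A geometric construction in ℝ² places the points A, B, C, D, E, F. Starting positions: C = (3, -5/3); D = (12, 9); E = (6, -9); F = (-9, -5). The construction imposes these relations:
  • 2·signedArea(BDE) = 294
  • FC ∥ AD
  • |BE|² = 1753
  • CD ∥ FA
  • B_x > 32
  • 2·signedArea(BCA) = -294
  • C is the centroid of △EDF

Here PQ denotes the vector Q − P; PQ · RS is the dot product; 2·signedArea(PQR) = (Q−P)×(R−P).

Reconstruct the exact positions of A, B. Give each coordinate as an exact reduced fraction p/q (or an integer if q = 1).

A = (0, 17/3)
B = (33, 23)

1. A_x = 0  [FC ∥ AD ∩ CD ∥ FA]
2. A_y = 17/3  [FC ∥ AD ∩ CD ∥ FA]
   → A = (0, 17/3)
3. B_x = 33  [2·signedArea(BCA) = -294 ∩ 2·signedArea(BDE) = 294]
4. B_y = 23  [2·signedArea(BCA) = -294 ∩ 2·signedArea(BDE) = 294]
   → B = (33, 23)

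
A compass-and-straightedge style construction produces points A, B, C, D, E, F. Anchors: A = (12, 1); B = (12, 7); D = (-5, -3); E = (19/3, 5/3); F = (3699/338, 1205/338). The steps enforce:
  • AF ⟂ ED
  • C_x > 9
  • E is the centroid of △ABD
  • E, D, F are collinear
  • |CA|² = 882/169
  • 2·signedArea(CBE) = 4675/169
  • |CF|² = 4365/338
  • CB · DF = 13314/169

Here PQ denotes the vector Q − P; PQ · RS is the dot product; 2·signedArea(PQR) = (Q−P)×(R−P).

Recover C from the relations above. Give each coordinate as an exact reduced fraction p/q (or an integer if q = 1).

C = (1671/169, 22/169)

1. C_x = 1671/169  [2·signedArea(CBE) = 4675/169 ∩ CB · DF = 13314/169]
2. C_y = 22/169  [2·signedArea(CBE) = 4675/169 ∩ CB · DF = 13314/169]
   → C = (1671/169, 22/169)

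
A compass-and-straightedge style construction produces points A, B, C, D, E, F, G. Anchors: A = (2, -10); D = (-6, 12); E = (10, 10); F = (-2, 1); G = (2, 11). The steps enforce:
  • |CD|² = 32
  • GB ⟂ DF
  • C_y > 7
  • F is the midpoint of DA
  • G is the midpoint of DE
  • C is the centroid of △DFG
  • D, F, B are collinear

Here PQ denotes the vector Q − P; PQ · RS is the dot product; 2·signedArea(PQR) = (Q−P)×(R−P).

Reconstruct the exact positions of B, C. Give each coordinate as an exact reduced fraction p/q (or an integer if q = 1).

B = (-650/137, 1171/137)
C = (-2, 8)

1. B_x = -650/137  [D, F, B are collinear ∩ GB ⟂ DF]
2. B_y = 1171/137  [D, F, B are collinear ∩ GB ⟂ DF]
   → B = (-650/137, 1171/137)
3. C_x = -2  [C is the centroid of △DFG]
4. C_y = 8  [C is the centroid of △DFG]
   → C = (-2, 8)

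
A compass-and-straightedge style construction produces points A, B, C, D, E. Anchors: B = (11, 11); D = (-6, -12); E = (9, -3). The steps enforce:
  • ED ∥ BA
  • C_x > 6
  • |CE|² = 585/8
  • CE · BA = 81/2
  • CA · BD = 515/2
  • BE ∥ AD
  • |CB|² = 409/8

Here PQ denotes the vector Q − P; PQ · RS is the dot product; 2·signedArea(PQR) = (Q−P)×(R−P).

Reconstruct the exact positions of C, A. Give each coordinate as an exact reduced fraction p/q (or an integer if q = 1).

1. A_x = -4  [BE ∥ AD ∩ ED ∥ BA]
2. A_y = 2  [BE ∥ AD ∩ ED ∥ BA]
   → A = (-4, 2)
3. C_x = 27/4  [CA · BD = 515/2 ∩ CE · BA = 81/2]
4. C_y = 21/4  [CA · BD = 515/2 ∩ CE · BA = 81/2]
   → C = (27/4, 21/4)

A = (-4, 2)
C = (27/4, 21/4)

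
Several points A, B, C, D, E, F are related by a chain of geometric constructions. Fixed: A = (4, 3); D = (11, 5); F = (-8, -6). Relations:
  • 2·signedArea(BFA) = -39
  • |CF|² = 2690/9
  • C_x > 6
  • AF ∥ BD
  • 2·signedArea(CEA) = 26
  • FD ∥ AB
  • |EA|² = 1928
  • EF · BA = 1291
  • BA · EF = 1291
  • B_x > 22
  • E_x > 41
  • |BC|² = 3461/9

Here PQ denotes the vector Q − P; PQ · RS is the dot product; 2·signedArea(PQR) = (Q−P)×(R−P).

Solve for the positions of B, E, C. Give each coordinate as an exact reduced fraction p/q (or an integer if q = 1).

1. B_x = 23  [AF ∥ BD ∩ FD ∥ AB]
2. B_y = 14  [AF ∥ BD ∩ FD ∥ AB]
   → B = (23, 14)
3. E_x = 42  [line 19·x + 11·y + -1073 = 0 ∩ |EA|² = 1928]
4. E_y = 25  [line 19·x + 11·y + -1073 = 0 ∩ |EA|² = 1928]
   → E = (42, 25)
5. C_x = 19/3  [line 22·x + -38·y + 0 = 0 ∩ |CF|² = 2690/9]
6. C_y = 11/3  [line 22·x + -38·y + 0 = 0 ∩ |CF|² = 2690/9]
   → C = (19/3, 11/3)

B = (23, 14)
C = (19/3, 11/3)
E = (42, 25)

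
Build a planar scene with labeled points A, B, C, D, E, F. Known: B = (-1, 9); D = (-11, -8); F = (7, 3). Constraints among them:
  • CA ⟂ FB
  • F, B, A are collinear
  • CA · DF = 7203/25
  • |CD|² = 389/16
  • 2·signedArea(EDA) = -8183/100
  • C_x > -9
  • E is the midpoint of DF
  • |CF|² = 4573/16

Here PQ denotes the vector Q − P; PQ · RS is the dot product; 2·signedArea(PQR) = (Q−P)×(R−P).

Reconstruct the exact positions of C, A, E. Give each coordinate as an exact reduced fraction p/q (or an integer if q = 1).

A = (8/25, 801/100)
C = (-17/2, -15/4)
E = (-2, -5/2)

1. E_x = -2  [E is the midpoint of DF]
2. E_y = -5/2  [E is the midpoint of DF]
   → E = (-2, -5/2)
3. A_x = 8/25  [F, B, A are collinear ∩ 2·signedArea(EDA) = -8183/100]
4. A_y = 801/100  [F, B, A are collinear ∩ 2·signedArea(EDA) = -8183/100]
   → A = (8/25, 801/100)
5. C_x = -17/2  [CA · DF = 7203/25 ∩ CA ⟂ FB]
6. C_y = -15/4  [CA · DF = 7203/25 ∩ CA ⟂ FB]
   → C = (-17/2, -15/4)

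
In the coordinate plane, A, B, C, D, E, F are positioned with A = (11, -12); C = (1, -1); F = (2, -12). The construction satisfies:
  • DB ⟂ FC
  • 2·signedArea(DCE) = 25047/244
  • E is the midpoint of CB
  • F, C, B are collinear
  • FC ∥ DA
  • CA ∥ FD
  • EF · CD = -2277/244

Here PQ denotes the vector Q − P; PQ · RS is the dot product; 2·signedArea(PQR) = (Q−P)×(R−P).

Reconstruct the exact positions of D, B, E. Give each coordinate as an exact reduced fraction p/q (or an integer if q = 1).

B = (375/122, -2905/122)
D = (12, -23)
E = (497/244, -3027/244)

1. D_x = 12  [FC ∥ DA ∩ CA ∥ FD]
2. D_y = -23  [FC ∥ DA ∩ CA ∥ FD]
   → D = (12, -23)
3. B_x = 375/122  [F, C, B are collinear ∩ DB ⟂ FC]
4. B_y = -2905/122  [F, C, B are collinear ∩ DB ⟂ FC]
   → B = (375/122, -2905/122)
5. E_x = 497/244  [E is the midpoint of CB]
6. E_y = -3027/244  [E is the midpoint of CB]
   → E = (497/244, -3027/244)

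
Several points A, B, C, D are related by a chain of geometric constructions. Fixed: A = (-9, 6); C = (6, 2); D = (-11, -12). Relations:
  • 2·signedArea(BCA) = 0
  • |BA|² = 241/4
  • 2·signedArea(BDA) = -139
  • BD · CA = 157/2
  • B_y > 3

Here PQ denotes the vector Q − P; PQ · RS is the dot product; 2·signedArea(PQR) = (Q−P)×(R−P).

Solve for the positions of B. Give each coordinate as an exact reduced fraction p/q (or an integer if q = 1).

B = (-3/2, 4)

1. B_x = -3/2  [2·signedArea(BCA) = 0 ∩ 2·signedArea(BDA) = -139]
2. B_y = 4  [2·signedArea(BCA) = 0 ∩ 2·signedArea(BDA) = -139]
   → B = (-3/2, 4)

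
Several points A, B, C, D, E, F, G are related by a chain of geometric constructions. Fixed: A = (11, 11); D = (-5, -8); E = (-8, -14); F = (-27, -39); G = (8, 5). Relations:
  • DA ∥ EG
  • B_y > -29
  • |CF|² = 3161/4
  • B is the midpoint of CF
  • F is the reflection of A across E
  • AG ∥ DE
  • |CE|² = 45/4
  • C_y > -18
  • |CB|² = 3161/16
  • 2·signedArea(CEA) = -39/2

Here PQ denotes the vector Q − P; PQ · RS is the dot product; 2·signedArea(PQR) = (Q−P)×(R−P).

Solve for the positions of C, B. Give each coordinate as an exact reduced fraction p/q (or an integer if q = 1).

1. C_x = -19/2  [line -25·x + 19·y + 171/2 = 0 ∩ |CF|² = 3161/4]
2. C_y = -17  [line -25·x + 19·y + 171/2 = 0 ∩ |CF|² = 3161/4]
   → C = (-19/2, -17)
3. B_x = -73/4  [B is the midpoint of CF]
4. B_y = -28  [B is the midpoint of CF]
   → B = (-73/4, -28)

B = (-73/4, -28)
C = (-19/2, -17)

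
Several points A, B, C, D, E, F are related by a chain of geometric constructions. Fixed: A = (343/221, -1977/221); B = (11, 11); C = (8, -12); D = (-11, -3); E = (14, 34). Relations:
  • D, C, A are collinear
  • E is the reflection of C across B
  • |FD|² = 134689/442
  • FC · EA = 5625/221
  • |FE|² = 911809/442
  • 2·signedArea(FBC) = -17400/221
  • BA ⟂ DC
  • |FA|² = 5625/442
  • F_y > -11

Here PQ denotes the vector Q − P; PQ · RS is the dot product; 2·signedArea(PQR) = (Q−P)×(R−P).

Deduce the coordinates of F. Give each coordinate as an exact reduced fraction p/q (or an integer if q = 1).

F = (2111/442, -4629/442)

1. F_x = 2111/442  [FC · EA = 5625/221 ∩ 2·signedArea(FBC) = -17400/221]
2. F_y = -4629/442  [FC · EA = 5625/221 ∩ 2·signedArea(FBC) = -17400/221]
   → F = (2111/442, -4629/442)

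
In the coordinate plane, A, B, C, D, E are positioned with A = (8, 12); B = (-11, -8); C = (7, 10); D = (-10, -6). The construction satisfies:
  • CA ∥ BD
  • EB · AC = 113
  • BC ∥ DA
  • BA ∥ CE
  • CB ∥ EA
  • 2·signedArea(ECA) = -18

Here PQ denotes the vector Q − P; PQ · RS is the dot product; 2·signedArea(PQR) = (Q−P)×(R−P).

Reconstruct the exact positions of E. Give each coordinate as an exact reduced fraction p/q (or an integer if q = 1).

E = (26, 30)

1. E_x = 26  [CB ∥ EA ∩ BA ∥ CE]
2. E_y = 30  [CB ∥ EA ∩ BA ∥ CE]
   → E = (26, 30)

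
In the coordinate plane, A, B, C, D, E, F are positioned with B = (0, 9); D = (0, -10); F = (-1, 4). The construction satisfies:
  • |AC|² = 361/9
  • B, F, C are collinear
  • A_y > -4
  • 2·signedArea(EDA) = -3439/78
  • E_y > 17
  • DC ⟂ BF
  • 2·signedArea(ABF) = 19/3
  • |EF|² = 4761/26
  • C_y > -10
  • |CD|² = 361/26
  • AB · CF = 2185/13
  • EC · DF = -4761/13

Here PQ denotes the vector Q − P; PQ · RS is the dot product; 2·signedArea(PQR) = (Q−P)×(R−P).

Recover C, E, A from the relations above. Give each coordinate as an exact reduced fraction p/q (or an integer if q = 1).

1. C_x = -95/26  [B, F, C are collinear ∩ DC ⟂ BF]
2. C_y = -241/26  [B, F, C are collinear ∩ DC ⟂ BF]
   → C = (-95/26, -241/26)
3. E_x = 43/26  [line 1·x + -14·y + 6243/26 = 0 ∩ |EF|² = 4761/26]
4. E_y = 449/26  [line 1·x + -14·y + 6243/26 = 0 ∩ |EF|² = 4761/26]
   → E = (43/26, 449/26)
5. A_x = -95/78  [AB · CF = 2185/13 ∩ 2·signedArea(EDA) = -3439/78]
6. A_y = -89/26  [AB · CF = 2185/13 ∩ 2·signedArea(EDA) = -3439/78]
   → A = (-95/78, -89/26)

A = (-95/78, -89/26)
C = (-95/26, -241/26)
E = (43/26, 449/26)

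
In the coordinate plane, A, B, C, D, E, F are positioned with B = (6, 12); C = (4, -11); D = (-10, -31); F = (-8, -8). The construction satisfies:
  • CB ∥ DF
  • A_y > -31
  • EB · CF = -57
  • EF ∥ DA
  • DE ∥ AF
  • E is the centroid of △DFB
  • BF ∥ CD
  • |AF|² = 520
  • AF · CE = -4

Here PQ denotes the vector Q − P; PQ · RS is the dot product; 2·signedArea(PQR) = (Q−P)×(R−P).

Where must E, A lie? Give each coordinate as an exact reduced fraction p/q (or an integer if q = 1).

A = (-14, -30)
E = (-4, -9)

1. E_x = -4  [E is the centroid of △DFB]
2. E_y = -9  [E is the centroid of △DFB]
   → E = (-4, -9)
3. A_x = -14  [DE ∥ AF ∩ EF ∥ DA]
4. A_y = -30  [DE ∥ AF ∩ EF ∥ DA]
   → A = (-14, -30)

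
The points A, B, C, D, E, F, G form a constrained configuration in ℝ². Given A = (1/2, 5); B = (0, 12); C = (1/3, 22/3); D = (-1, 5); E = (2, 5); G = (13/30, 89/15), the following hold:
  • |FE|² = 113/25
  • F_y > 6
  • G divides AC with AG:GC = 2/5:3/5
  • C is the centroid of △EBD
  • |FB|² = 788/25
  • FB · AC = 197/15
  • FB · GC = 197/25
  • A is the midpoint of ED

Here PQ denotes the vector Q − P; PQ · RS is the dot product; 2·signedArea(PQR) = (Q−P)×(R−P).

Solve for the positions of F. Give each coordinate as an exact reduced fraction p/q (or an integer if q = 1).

F = (2/5, 32/5)

1. F_x = 2/5  [line 1/6·x + -7/3·y + 223/15 = 0 ∩ |FB|² = 788/25]
2. F_y = 32/5  [line 1/6·x + -7/3·y + 223/15 = 0 ∩ |FB|² = 788/25]
   → F = (2/5, 32/5)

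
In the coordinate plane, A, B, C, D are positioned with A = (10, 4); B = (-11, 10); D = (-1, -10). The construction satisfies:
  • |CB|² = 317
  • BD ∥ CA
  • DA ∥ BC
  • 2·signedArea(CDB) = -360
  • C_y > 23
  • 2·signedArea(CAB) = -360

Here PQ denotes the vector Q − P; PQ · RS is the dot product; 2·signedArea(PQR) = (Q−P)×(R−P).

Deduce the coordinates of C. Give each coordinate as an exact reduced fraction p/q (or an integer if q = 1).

C = (0, 24)

1. C_x = 0  [BD ∥ CA ∩ DA ∥ BC]
2. C_y = 24  [BD ∥ CA ∩ DA ∥ BC]
   → C = (0, 24)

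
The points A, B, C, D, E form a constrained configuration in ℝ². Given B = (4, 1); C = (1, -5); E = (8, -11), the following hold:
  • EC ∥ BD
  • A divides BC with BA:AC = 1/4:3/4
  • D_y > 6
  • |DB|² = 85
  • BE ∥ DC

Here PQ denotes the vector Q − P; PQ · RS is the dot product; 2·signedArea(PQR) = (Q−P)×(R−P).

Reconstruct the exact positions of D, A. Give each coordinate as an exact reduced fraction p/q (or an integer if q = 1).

A = (13/4, -1/2)
D = (-3, 7)

1. D_x = -3  [BE ∥ DC ∩ EC ∥ BD]
2. D_y = 7  [BE ∥ DC ∩ EC ∥ BD]
   → D = (-3, 7)
3. A_x = 13/4  [A divides BC with BA:AC = 1/4:3/4]
4. A_y = -1/2  [A divides BC with BA:AC = 1/4:3/4]
   → A = (13/4, -1/2)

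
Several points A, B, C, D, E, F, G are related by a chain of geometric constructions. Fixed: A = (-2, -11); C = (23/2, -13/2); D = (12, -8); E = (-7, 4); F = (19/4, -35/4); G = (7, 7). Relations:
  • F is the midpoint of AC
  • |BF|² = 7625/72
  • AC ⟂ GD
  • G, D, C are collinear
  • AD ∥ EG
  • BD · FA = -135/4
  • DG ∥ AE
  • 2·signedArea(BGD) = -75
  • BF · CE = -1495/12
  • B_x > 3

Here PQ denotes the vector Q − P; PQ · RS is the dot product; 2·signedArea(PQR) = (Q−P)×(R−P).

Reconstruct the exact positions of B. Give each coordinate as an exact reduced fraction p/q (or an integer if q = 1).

B = (23/6, 3/2)

1. B_x = 23/6  [2·signedArea(BGD) = -75 ∩ BF · CE = -1495/12]
2. B_y = 3/2  [2·signedArea(BGD) = -75 ∩ BF · CE = -1495/12]
   → B = (23/6, 3/2)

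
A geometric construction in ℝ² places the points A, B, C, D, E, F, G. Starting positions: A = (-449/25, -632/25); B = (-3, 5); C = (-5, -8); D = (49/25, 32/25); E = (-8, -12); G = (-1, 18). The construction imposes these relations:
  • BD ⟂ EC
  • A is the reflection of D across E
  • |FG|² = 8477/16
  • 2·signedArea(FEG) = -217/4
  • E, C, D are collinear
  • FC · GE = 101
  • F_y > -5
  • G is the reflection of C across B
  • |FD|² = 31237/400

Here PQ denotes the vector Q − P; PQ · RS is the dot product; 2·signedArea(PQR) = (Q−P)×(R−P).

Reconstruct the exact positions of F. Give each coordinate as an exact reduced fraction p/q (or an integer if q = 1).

1. F_x = -9/2  [FC · GE = 101 ∩ 2·signedArea(FEG) = -217/4]
2. F_y = -19/4  [FC · GE = 101 ∩ 2·signedArea(FEG) = -217/4]
   → F = (-9/2, -19/4)

F = (-9/2, -19/4)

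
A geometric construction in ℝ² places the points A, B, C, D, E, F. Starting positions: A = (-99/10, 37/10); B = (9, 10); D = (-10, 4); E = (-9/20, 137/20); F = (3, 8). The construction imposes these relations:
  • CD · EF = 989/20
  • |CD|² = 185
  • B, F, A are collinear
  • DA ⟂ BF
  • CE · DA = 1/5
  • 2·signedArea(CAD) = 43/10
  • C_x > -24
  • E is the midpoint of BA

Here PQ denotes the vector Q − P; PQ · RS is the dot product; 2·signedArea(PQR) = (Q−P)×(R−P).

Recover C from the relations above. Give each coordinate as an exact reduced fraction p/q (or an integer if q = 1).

1. C_x = -23  [CE · DA = 1/5 ∩ CD · EF = 989/20]
2. C_y = 0  [CE · DA = 1/5 ∩ CD · EF = 989/20]
   → C = (-23, 0)

C = (-23, 0)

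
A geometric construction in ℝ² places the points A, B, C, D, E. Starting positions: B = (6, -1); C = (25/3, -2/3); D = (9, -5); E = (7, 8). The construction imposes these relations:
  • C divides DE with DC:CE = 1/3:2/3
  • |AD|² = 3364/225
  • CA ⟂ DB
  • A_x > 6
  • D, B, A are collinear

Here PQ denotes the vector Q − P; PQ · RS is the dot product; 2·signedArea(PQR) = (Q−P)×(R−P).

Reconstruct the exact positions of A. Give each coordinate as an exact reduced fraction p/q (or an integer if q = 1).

A = (167/25, -143/75)

1. A_x = 167/25  [D, B, A are collinear ∩ CA ⟂ DB]
2. A_y = -143/75  [D, B, A are collinear ∩ CA ⟂ DB]
   → A = (167/25, -143/75)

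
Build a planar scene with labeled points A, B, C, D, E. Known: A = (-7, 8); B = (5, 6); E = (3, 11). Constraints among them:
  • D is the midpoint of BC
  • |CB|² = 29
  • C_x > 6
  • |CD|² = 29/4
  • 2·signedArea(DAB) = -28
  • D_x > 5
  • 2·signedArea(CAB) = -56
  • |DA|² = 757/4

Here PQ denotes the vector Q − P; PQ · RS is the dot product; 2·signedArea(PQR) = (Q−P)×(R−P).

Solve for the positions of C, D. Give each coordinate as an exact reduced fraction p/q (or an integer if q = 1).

C = (7, 1)
D = (6, 7/2)

1. C_x = 7  [line 2·x + 12·y + -26 = 0 ∩ |CB|² = 29]
2. C_y = 1  [line 2·x + 12·y + -26 = 0 ∩ |CB|² = 29]
   → C = (7, 1)
3. D_x = 6  [D is the midpoint of BC]
4. D_y = 7/2  [D is the midpoint of BC]
   → D = (6, 7/2)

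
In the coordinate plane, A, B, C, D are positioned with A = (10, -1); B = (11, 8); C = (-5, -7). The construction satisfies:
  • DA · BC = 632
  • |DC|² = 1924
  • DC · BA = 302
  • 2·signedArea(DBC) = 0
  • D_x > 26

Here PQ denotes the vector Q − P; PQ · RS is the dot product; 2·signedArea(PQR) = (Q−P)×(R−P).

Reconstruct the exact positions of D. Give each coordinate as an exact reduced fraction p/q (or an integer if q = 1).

D = (27, 23)

1. D_x = 27  [2·signedArea(DBC) = 0 ∩ DA · BC = 632]
2. D_y = 23  [2·signedArea(DBC) = 0 ∩ DA · BC = 632]
   → D = (27, 23)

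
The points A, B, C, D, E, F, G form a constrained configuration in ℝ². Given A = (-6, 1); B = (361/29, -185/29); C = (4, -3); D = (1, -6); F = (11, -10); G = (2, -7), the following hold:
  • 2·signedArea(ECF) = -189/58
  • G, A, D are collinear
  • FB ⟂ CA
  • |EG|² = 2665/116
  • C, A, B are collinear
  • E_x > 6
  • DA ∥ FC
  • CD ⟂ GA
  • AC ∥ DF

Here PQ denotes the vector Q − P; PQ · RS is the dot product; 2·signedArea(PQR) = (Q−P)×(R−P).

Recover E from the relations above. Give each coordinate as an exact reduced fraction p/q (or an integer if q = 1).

E = (195/29, -359/58)

1. E_x = 195/29  [line 7·x + 7·y + -217/58 = 0 ∩ |EG|² = 2665/116]
2. E_y = -359/58  [line 7·x + 7·y + -217/58 = 0 ∩ |EG|² = 2665/116]
   → E = (195/29, -359/58)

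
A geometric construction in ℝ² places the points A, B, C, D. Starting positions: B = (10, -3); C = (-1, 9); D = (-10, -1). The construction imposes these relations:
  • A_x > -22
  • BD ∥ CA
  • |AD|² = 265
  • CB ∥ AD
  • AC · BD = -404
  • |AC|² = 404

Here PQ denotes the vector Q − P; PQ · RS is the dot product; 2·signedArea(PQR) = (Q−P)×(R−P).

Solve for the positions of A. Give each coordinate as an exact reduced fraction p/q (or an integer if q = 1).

1. A_x = -21  [CB ∥ AD ∩ BD ∥ CA]
2. A_y = 11  [CB ∥ AD ∩ BD ∥ CA]
   → A = (-21, 11)

A = (-21, 11)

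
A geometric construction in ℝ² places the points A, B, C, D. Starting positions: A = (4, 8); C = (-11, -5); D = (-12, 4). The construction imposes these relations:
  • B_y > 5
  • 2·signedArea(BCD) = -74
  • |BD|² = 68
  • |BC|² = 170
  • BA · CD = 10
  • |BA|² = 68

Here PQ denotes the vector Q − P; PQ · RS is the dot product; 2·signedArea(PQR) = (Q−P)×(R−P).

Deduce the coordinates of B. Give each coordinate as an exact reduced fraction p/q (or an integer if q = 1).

1. B_x = -4  [2·signedArea(BCD) = -74 ∩ BA · CD = 10]
2. B_y = 6  [2·signedArea(BCD) = -74 ∩ BA · CD = 10]
   → B = (-4, 6)

B = (-4, 6)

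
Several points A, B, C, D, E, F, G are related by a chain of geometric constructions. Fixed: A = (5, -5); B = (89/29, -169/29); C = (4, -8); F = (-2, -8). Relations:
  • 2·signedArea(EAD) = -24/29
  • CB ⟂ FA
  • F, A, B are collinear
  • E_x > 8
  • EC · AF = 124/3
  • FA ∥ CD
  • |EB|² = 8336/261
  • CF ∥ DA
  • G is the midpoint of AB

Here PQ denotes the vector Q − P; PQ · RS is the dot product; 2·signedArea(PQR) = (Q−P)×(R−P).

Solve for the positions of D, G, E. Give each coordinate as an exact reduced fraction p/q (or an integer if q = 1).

1. D_x = 11  [CF ∥ DA ∩ FA ∥ CD]
2. D_y = -5  [CF ∥ DA ∩ FA ∥ CD]
   → D = (11, -5)
3. G_x = 117/29  [G is the midpoint of AB]
4. G_y = -157/29  [G is the midpoint of AB]
   → G = (117/29, -157/29)
5. E_x = 755/87  [2·signedArea(EAD) = -24/29 ∩ EC · AF = 124/3]
6. E_y = -149/29  [2·signedArea(EAD) = -24/29 ∩ EC · AF = 124/3]
   → E = (755/87, -149/29)

D = (11, -5)
E = (755/87, -149/29)
G = (117/29, -157/29)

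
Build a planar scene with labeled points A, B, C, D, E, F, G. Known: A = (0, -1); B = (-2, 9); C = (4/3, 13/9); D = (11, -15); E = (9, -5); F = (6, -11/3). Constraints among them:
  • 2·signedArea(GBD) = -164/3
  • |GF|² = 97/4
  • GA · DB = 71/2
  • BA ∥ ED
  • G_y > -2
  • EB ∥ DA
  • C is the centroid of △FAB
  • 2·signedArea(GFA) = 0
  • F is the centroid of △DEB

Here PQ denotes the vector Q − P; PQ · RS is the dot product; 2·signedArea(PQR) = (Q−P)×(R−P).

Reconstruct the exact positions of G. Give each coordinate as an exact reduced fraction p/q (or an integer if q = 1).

G = (3/2, -5/3)

1. G_x = 3/2  [2·signedArea(GFA) = 0 ∩ GA · DB = 71/2]
2. G_y = -5/3  [2·signedArea(GFA) = 0 ∩ GA · DB = 71/2]
   → G = (3/2, -5/3)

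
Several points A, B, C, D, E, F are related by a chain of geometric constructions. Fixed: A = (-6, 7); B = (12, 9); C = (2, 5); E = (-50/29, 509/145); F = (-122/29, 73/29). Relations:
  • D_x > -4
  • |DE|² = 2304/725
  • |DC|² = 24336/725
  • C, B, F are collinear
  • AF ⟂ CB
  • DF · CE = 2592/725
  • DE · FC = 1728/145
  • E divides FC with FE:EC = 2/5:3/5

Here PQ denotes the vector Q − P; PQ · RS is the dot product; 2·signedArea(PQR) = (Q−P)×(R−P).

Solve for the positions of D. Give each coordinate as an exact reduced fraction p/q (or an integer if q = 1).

1. D_x = -98/29  [line -180/29·x + -72/29·y + -2016/145 = 0 ∩ |DE|² = 2304/725]
2. D_y = 413/145  [line -180/29·x + -72/29·y + -2016/145 = 0 ∩ |DE|² = 2304/725]
   → D = (-98/29, 413/145)

D = (-98/29, 413/145)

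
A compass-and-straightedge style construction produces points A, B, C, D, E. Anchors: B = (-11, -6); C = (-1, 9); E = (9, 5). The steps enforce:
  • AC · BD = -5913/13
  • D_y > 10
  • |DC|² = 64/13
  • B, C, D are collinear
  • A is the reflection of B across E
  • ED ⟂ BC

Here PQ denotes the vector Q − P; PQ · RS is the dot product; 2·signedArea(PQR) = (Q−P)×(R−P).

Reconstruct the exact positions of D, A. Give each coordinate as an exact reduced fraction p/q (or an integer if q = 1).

1. D_x = 3/13  [B, C, D are collinear ∩ ED ⟂ BC]
2. D_y = 141/13  [B, C, D are collinear ∩ ED ⟂ BC]
   → D = (3/13, 141/13)
3. A_x = 29  [A is the reflection of B across E]
4. A_y = 16  [A is the reflection of B across E]
   → A = (29, 16)

A = (29, 16)
D = (3/13, 141/13)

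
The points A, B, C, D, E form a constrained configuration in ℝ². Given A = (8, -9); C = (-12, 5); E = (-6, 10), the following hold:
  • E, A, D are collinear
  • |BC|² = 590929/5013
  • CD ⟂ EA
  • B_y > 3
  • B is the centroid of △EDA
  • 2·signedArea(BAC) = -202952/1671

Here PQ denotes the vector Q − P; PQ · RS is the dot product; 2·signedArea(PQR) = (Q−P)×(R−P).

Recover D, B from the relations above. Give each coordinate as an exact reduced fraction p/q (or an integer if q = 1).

1. D_x = -3188/557  [E, A, D are collinear ∩ CD ⟂ EA]
2. D_y = 5361/557  [E, A, D are collinear ∩ CD ⟂ EA]
   → D = (-3188/557, 5361/557)
3. B_x = -2074/1671  [B is the centroid of △EDA]
4. B_y = 5918/1671  [B is the centroid of △EDA]
   → B = (-2074/1671, 5918/1671)

B = (-2074/1671, 5918/1671)
D = (-3188/557, 5361/557)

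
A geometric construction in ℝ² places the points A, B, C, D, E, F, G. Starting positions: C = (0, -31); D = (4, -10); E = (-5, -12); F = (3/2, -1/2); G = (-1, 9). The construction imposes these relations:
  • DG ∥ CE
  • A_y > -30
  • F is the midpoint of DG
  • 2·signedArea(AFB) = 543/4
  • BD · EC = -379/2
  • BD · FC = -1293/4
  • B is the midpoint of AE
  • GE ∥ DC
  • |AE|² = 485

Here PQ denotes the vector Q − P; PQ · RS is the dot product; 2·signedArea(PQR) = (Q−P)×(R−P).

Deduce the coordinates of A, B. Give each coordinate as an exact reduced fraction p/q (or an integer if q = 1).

A = (9, -29)
B = (2, -41/2)

1. B_x = 2  [BD · EC = -379/2 ∩ BD · FC = -1293/4]
2. B_y = -41/2  [BD · EC = -379/2 ∩ BD · FC = -1293/4]
   → B = (2, -41/2)
3. A_x = 9  [2·signedArea(AFB) = 543/4 ∩ B is the midpoint of AE]
4. A_y = -29  [2·signedArea(AFB) = 543/4 ∩ B is the midpoint of AE]
   → A = (9, -29)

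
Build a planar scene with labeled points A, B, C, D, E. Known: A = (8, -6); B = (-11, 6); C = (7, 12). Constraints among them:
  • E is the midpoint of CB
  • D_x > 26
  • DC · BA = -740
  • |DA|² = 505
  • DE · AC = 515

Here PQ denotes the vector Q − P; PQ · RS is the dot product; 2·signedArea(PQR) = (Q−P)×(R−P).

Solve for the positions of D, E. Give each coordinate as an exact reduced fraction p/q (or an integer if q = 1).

1. D_x = 27  [line -19·x + 12·y + 729 = 0 ∩ |DA|² = 505]
2. D_y = -18  [line -19·x + 12·y + 729 = 0 ∩ |DA|² = 505]
   → D = (27, -18)
3. E_x = -2  [DE · AC = 515 ∩ E is the midpoint of CB]
4. E_y = 9  [DE · AC = 515 ∩ E is the midpoint of CB]
   → E = (-2, 9)

D = (27, -18)
E = (-2, 9)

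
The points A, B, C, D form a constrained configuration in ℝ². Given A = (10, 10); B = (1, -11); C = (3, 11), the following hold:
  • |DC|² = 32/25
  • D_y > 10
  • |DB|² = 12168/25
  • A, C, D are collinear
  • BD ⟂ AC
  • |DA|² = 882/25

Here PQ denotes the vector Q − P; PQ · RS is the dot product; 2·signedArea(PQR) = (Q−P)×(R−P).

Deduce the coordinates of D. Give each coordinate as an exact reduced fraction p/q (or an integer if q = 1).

D = (103/25, 271/25)

1. D_x = 103/25  [A, C, D are collinear ∩ BD ⟂ AC]
2. D_y = 271/25  [A, C, D are collinear ∩ BD ⟂ AC]
   → D = (103/25, 271/25)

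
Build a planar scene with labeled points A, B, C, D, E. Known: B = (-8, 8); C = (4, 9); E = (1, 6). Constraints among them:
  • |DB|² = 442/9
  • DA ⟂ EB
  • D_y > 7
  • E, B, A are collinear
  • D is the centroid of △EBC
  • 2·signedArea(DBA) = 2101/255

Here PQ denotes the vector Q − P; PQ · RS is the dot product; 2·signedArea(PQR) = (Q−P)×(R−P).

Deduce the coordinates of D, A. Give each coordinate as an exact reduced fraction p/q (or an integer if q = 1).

A = (-107/85, 1658/255)
D = (-1, 23/3)

1. D_x = -1  [D is the centroid of △EBC]
2. D_y = 23/3  [D is the centroid of △EBC]
   → D = (-1, 23/3)
3. A_x = -107/85  [E, B, A are collinear ∩ DA ⟂ EB]
4. A_y = 1658/255  [E, B, A are collinear ∩ DA ⟂ EB]
   → A = (-107/85, 1658/255)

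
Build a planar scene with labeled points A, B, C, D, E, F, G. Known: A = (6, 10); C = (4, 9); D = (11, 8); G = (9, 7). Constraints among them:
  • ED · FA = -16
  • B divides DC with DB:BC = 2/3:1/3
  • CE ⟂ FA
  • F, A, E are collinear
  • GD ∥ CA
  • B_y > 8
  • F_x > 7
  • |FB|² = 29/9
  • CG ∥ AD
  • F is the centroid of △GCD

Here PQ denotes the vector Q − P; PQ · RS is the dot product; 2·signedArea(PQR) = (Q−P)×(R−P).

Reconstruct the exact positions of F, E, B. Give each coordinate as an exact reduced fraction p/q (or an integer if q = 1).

1. F_x = 8  [F is the centroid of △GCD]
2. F_y = 8  [F is the centroid of △GCD]
   → F = (8, 8)
3. E_x = 11/2  [F, A, E are collinear ∩ CE ⟂ FA]
4. E_y = 21/2  [F, A, E are collinear ∩ CE ⟂ FA]
   → E = (11/2, 21/2)
5. B_x = 19/3  [B divides DC with DB:BC = 2/3:1/3]
6. B_y = 26/3  [B divides DC with DB:BC = 2/3:1/3]
   → B = (19/3, 26/3)

B = (19/3, 26/3)
E = (11/2, 21/2)
F = (8, 8)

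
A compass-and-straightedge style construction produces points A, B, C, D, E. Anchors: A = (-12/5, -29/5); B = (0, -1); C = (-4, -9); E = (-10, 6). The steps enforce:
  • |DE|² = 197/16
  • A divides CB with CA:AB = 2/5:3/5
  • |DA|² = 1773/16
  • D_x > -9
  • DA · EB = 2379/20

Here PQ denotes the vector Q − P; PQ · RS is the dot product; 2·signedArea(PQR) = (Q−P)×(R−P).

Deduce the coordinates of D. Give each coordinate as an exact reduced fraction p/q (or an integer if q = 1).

1. D_x = -81/10  [line -10·x + 7·y + -2047/20 = 0 ∩ |DA|² = 1773/16]
2. D_y = 61/20  [line -10·x + 7·y + -2047/20 = 0 ∩ |DA|² = 1773/16]
   → D = (-81/10, 61/20)

D = (-81/10, 61/20)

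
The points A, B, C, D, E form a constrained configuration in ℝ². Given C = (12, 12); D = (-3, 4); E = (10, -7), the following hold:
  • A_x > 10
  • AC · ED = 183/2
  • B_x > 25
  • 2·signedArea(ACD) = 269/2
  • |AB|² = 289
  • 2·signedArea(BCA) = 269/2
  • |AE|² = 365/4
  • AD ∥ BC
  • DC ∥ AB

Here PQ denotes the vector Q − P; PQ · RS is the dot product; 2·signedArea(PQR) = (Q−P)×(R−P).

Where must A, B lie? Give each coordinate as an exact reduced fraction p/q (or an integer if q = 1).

1. A_x = 11  [AC · ED = 183/2 ∩ 2·signedArea(ACD) = 269/2]
2. A_y = 5/2  [AC · ED = 183/2 ∩ 2·signedArea(ACD) = 269/2]
   → A = (11, 5/2)
3. B_x = 26  [AD ∥ BC ∩ DC ∥ AB]
4. B_y = 21/2  [AD ∥ BC ∩ DC ∥ AB]
   → B = (26, 21/2)

A = (11, 5/2)
B = (26, 21/2)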